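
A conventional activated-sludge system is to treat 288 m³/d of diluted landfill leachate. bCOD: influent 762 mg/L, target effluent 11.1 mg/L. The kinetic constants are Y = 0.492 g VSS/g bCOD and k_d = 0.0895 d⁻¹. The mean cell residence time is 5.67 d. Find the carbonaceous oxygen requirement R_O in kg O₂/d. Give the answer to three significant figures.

Y_obs = Y / (1 + k_d θ_c) = 0.492 / (1 + 0.0895 × 5.67) = 0.492 / 1.507 = 0.3264.
ΔS = 762 − 11.1 = 750.9 mg/L, so the substrate removal rate is 288 × 750.9/1000 = 216.3 kg bCOD/d.
Biomass synthesised: P_X = Y_obs × 216.3 = 70.58 kg VSS/d.
R_O = Q·(S₀ − S) − 1.42·P_X = 216.3 − 1.42 × 70.58 = 116.0 kg O₂/d.

R_O ≈ 116 kg O₂/d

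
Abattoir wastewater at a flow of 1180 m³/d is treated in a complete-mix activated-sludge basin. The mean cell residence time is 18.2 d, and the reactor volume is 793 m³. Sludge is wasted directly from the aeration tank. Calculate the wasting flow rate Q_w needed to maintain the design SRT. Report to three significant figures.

Wasting from the aeration tank: Q_w = V / θ_c = 793.0 / 18.2 = 43.57 m³/d.

Q_w ≈ 43.6 m³/d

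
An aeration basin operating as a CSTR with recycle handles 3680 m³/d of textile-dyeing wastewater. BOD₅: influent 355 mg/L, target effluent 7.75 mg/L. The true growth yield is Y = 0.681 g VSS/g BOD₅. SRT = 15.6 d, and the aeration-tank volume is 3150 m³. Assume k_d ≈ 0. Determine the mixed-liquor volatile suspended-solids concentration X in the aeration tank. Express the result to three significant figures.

From V·X = Y·Q·(S₀ − S)·θ_c (decay neglected): X = 0.681 × 3680 × (355 − 7.75) × 15.6 / 3150 = 4310 mg/L.

X ≈ 4310 mg/L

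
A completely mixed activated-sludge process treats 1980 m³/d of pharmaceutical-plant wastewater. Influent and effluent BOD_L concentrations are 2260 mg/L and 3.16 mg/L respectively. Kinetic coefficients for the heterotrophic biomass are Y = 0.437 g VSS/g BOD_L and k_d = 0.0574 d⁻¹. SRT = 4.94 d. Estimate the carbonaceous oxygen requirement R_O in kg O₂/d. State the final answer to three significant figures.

R_O ≈ 2310 kg O₂/d

The observed yield is Y_obs = Y/(1 + k_d·θ_c) = 0.437 / (1 + 0.0574 × 4.94) = 0.437 / 1.284 = 0.3405 g VSS per g BOD_L removed.
Q·(S₀ − S) = 1980 × (2260 − 3.16) × 10⁻³ = 4469 kg/d removed.
P_X = Y_obs·Q·(S₀ − S) = 0.3405 × 4469 = 1521 kg VSS/d.
R_O = Q·(S₀ − S) − 1.42·P_X = 4469 − 1.42 × 1521 = 2308 kg O₂/d.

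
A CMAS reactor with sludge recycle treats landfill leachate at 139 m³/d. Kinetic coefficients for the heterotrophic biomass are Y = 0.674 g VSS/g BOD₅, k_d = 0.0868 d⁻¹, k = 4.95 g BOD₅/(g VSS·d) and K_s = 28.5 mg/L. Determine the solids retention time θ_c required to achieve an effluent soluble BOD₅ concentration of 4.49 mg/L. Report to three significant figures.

θ_c ≈ 2.72 d

At the target effluent, Y k S/(K_s+S) = 0.674×4.95×4.49/32.99 = 0.4541 d⁻¹.
Then 1/θ_c = μ − k_d = 0.4541 − 0.0868 = 0.3673 d⁻¹, giving θ_c = 2.723 d.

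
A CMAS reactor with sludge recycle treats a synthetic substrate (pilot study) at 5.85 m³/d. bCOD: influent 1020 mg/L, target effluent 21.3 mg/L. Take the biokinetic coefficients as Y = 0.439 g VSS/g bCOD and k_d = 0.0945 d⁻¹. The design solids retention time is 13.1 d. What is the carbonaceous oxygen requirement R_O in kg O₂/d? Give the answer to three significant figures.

Observed yield with endogenous decay: Y_obs = Y / (1 + k_d·θ_c) = 0.439 / (1 + 0.0945 × 13.1) = 0.439 / 2.238 = 0.1962 g VSS/g bCOD.
Substrate removed = Q·(S₀ − S) = 5.85 m³/d × (1020 − 21.3) g/m³ = 5.84×10^3 g/d = 5.842 kg/d.
Net sludge production P_X = 0.1962 × 5.842 = 1.146 kg VSS/d.
R_O = Q·ΔS − 1.42 P_X = 5.842 − 1.627 = 4.215 kg O₂/d.

R_O ≈ 4.21 kg O₂/d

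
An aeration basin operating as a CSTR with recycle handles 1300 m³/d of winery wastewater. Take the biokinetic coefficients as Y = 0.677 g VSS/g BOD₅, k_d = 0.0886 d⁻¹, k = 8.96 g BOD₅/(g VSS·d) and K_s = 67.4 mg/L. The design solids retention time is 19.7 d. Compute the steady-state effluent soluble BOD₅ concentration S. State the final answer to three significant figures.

Effluent substrate depends only on kinetics and SRT: S = K_s(1 + k_d θ_c) / [θ_c(Yk − k_d) − 1] = 67.4 × (1 + 0.0886 × 19.7) / [19.7 × (0.677 × 8.96 − 0.0886) − 1] = 185.0 / 116.8 = 1.585 mg/L.

S ≈ 1.58 mg/L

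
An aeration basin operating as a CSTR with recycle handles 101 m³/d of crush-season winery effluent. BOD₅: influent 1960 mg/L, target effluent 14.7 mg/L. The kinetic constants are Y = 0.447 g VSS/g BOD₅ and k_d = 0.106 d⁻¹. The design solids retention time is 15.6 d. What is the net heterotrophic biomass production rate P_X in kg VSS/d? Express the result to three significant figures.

P_X ≈ 33.1 kg VSS/d

The observed yield is Y_obs = Y/(1 + k_d·θ_c) = 0.447 / (1 + 0.106 × 15.6) = 0.447 / 2.654 = 0.1685 g VSS per g BOD₅ removed.
Mass of BOD₅ removed per day: Q(S₀ − S) = 101 × 1945 g/m³ = 196.5 kg/d.
P_X = Y_obs · Q(S₀ − S) = 0.1685 × 196.5 = 33.10 kg VSS/d.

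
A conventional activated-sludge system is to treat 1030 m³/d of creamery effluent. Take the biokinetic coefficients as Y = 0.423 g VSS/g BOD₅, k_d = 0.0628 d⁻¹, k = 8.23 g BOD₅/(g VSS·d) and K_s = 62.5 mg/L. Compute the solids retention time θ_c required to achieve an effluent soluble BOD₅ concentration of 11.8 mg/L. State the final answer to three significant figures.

At the target effluent, Y k S/(K_s+S) = 0.423×8.23×11.8/74.30 = 0.5529 d⁻¹.
Then 1/θ_c = μ − k_d = 0.5529 − 0.0628 = 0.4901 d⁻¹, giving θ_c = 2.040 d.

θ_c ≈ 2.04 d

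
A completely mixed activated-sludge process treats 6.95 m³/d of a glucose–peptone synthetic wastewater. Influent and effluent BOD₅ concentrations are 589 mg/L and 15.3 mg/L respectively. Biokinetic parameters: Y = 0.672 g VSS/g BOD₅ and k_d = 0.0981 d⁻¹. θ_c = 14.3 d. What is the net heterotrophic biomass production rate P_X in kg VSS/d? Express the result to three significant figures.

Observed yield with endogenous decay: Y_obs = Y / (1 + k_d·θ_c) = 0.672 / (1 + 0.0981 × 14.3) = 0.672 / 2.403 = 0.2797 g VSS/g BOD₅.
Mass of BOD₅ removed per day: Q(S₀ − S) = 6.95 × 573.7 g/m³ = 3.987 kg/d.
So the net sludge growth is P_X = 0.2797 × 3.987 = 1.115 kg VSS/d.

P_X ≈ 1.12 kg VSS/d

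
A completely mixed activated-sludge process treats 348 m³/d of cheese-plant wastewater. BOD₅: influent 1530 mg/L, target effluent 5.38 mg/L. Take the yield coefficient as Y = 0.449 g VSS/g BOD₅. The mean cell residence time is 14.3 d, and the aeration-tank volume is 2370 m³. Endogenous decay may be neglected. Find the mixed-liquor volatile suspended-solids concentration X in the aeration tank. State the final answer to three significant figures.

X ≈ 1440 mg/L

From V·X = Y·Q·(S₀ − S)·θ_c (decay neglected): X = 0.449 × 348 × (1530 − 5.38) × 14.3 / 2370 = 1437 mg/L.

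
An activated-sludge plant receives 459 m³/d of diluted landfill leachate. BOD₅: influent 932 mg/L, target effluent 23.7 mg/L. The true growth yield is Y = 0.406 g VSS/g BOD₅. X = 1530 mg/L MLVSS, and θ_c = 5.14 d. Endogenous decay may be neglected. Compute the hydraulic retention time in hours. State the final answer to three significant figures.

With k_d = 0 the design equation reduces to V = Y Q (S₀−S) θ_c / X = 0.406 × 459 × (932 − 23.7) × 5.14 / 1530 = 568.6 m³.
Hydraulic retention time τ = V/Q = 568.6 / 459 = 1.239 d = 29.73 h.

τ ≈ 29.7 h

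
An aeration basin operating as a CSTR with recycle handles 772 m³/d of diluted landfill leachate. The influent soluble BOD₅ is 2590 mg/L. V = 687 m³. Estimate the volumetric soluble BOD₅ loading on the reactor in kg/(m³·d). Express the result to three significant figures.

Applied soluble BOD₅ load per unit volume = Q·S₀/V = (772 × 2590/1000)/687.0 = 2.910 kg soluble BOD₅·m⁻³·d⁻¹.

L_v ≈ 2.91 kg soluble BOD₅/(m³·d)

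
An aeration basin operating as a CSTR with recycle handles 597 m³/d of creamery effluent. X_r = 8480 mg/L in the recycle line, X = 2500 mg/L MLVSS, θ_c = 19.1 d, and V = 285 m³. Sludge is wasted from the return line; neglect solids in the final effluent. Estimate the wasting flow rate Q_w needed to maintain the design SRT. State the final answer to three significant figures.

Q_w ≈ 4.40 m³/d

Wasting from the return line (neglecting effluent solids): Q_w = V·X / (θ_c·X_r) = 285.0 × 2500 / (19.1 × 8480) = 4.399 m³/d.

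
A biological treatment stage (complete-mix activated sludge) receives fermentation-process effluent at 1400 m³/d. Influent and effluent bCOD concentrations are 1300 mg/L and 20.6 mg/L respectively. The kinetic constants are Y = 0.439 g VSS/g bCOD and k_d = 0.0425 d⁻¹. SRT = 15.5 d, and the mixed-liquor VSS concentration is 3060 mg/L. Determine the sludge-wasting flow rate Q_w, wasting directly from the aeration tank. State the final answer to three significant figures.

Rearranging the biomass balance for a CMAS with decay, V = Y·Q·ΔS·θ_c / [X·(1+k_d θ_c)] = 0.439 × 1400 × (1300 − 20.6) × 15.5 / [3060 × (1 + 0.0425 × 15.5)] = 1.22×10^7 / 5076 = 2401 m³.
Wasting from the aeration tank: Q_w = V / θ_c = 2401 / 15.5 = 154.9 m³/d.

Q_w ≈ 155 m³/d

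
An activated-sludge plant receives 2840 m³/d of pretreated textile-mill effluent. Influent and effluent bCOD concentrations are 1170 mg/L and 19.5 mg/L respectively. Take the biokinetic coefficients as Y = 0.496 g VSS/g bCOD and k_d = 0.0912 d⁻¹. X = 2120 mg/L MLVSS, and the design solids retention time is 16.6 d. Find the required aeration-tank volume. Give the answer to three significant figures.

Rearranging the biomass balance for a CMAS with decay, V = Y·Q·ΔS·θ_c / [X·(1+k_d θ_c)] = 0.496 × 2840 × (1170 − 19.5) × 16.6 / [2120 × (1 + 0.0912 × 16.6)] = 2.69×10^7 / 5330 = 5048 m³.

V ≈ 5050 m³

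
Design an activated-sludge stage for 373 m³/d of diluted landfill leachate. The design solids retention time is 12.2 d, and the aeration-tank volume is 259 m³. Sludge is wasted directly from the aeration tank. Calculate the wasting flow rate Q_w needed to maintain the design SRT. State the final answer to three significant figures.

Wasting from the aeration tank: Q_w = V / θ_c = 259.0 / 12.2 = 21.23 m³/d.

Q_w ≈ 21.2 m³/d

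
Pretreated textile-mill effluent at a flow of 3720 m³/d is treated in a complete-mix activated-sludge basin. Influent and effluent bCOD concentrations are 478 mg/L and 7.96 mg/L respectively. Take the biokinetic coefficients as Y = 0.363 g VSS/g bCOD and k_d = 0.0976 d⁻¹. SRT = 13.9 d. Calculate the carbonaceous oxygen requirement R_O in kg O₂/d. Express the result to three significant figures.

R_O ≈ 1370 kg O₂/d

Correct the yield for decay: Y_obs = Y/(1 + k_d θ_c) = 0.363 / (1 + 0.0976 × 13.9) = 0.363 / 2.357 = 0.1540.
Mass of bCOD removed per day: Q(S₀ − S) = 3720 × 470.0 g/m³ = 1749 kg/d.
Net sludge production P_X = 0.1540 × 1749 = 269.3 kg VSS/d.
Carbonaceous O₂ demand = substrate oxidised − cell-mass equivalent = 1749 − 1.42 × 269.3 = 1366 kg O₂/d.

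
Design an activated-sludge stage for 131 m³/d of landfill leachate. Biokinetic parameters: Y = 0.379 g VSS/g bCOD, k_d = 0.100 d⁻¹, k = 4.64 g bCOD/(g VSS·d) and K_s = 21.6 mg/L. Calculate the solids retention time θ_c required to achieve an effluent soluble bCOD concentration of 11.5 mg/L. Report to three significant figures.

At the target effluent, Y k S/(K_s+S) = 0.379×4.64×11.5/33.10 = 0.6110 d⁻¹.
1/θ_c = 0.6110 − 0.100 = 0.5110 d⁻¹, so θ_c = 1.957 d.

θ_c ≈ 1.96 d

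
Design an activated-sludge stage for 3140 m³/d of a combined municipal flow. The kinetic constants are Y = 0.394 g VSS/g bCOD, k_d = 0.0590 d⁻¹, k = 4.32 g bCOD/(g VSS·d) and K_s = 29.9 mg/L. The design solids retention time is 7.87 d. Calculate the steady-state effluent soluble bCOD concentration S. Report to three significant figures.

Effluent substrate depends only on kinetics and SRT: S = K_s(1 + k_d θ_c) / [θ_c(Yk − k_d) − 1] = 29.9 × (1 + 0.0590 × 7.87) / [7.87 × (0.394 × 4.32 − 0.0590) − 1] = 43.78 / 11.93 = 3.670 mg/L.

S ≈ 3.67 mg/L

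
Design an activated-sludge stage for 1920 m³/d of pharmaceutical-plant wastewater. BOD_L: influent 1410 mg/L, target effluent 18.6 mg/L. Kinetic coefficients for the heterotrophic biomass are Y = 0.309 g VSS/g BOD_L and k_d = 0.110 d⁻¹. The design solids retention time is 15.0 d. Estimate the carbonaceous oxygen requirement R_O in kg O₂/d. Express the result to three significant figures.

The observed yield is Y_obs = Y/(1 + k_d·θ_c) = 0.309 / (1 + 0.110 × 15.0) = 0.309 / 2.650 = 0.1166 g VSS per g BOD_L removed.
ΔS = 1410 − 18.6 = 1391 mg/L, so the substrate removal rate is 1920 × 1391/1000 = 2671 kg BOD_L/d.
Net sludge production P_X = 0.1166 × 2671 = 311.5 kg VSS/d.
R_O = Q·(S₀ − S) − 1.42·P_X = 2671 − 1.42 × 311.5 = 2229 kg O₂/d.

R_O ≈ 2230 kg O₂/d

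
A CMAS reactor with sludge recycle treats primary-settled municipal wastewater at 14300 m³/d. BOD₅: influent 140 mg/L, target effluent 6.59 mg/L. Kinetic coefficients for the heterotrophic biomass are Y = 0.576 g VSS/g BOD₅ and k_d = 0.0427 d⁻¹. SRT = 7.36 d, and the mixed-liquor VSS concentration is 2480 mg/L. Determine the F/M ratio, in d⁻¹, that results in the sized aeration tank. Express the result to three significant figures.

F/M ≈ 0.325 d⁻¹

Rearranging the biomass balance for a CMAS with decay, V = Y·Q·ΔS·θ_c / [X·(1+k_d θ_c)] = 0.576 × 14300 × (140 − 6.59) × 7.36 / [2480 × (1 + 0.0427 × 7.36)] = 8.09×10^6 / 3259 = 2481 m³.
F/M = Q·S₀ / (V·X) = 14300 × 140 / (2481 × 2480) = 0.3253 g BOD₅·(g VSS·d)⁻¹.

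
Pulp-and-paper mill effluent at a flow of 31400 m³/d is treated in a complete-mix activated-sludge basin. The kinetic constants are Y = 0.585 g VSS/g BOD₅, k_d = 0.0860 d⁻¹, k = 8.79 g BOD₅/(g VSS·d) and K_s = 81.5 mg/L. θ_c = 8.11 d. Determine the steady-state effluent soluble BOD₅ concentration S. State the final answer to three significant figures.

S ≈ 3.46 mg/L

For a completely mixed reactor with recycle the Lawrence–McCarty relation gives S = K_s·(1 + k_d·θ_c) / [θ_c·(Y·k − k_d) − 1] = 81.5 × (1 + 0.0860 × 8.11) / [8.11 × (0.585 × 8.79 − 0.0860) − 1] = 138.3 / 40.01 = 3.458 mg/L.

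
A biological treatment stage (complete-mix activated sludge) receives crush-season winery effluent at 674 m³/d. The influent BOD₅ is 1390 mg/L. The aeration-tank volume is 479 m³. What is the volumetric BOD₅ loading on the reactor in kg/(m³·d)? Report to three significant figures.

Volumetric loading L_v = Q·S₀ / V = 674 × 1390 g/m³ / 479.0 m³ = 1956 g/(m³·d) = 1.956 kg BOD₅/(m³·d).

L_v ≈ 1.96 kg BOD₅/(m³·d)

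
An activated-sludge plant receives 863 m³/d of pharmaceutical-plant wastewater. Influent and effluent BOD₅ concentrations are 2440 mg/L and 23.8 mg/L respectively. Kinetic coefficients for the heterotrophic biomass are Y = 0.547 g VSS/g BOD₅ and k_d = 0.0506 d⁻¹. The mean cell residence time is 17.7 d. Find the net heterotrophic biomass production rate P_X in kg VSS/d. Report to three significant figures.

P_X ≈ 602 kg VSS/d

Y_obs = Y / (1 + k_d θ_c) = 0.547 / (1 + 0.0506 × 17.7) = 0.547 / 1.896 = 0.2886.
Q·(S₀ − S) = 863 × (2440 − 23.8) × 10⁻³ = 2085 kg/d removed.
Net biomass production P_X = Y_obs × Q·(S₀ − S) = 0.2886 × 2085 = 601.7 kg VSS/d.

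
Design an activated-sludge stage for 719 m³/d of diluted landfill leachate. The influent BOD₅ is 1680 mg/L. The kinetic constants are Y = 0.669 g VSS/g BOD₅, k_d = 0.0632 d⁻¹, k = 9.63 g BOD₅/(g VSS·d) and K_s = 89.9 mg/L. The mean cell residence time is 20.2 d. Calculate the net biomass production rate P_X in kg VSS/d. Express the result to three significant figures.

P_X ≈ 355 kg VSS/d

For a completely mixed reactor with recycle the Lawrence–McCarty relation gives S = K_s·(1 + k_d·θ_c) / [θ_c·(Y·k − k_d) − 1] = 89.9 × (1 + 0.0632 × 20.2) / [20.2 × (0.669 × 9.63 − 0.0632) − 1] = 204.7 / 127.9 = 1.601 mg/L.
Observed yield with endogenous decay: Y_obs = Y / (1 + k_d·θ_c) = 0.669 / (1 + 0.0632 × 20.2) = 0.669 / 2.277 = 0.2939 g VSS/g BOD₅.
ΔS = 1680 − 1.60 = 1678 mg/L, so the substrate removal rate is 719 × 1678/1000 = 1207 kg BOD₅/d.
Biomass produced: P_X = Y_obs·Q·ΔS = 0.2939 × 1207 ≈ 354.6 kg VSS/d.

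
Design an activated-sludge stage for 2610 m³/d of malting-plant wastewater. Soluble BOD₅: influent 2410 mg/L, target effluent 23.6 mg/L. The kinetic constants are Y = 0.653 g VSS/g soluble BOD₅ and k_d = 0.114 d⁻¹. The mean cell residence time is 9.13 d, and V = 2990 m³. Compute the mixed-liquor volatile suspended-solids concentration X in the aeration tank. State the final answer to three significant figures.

X ≈ 6090 mg/L

Solving the biomass balance for X: X = Y Q (S₀−S) θ_c / [V (1+k_d θ_c)] = 0.653 × 2610 × (2410 − 23.6) × 9.13 / [2990 × (1 + 0.114 × 9.13)] = 6085 mg/L.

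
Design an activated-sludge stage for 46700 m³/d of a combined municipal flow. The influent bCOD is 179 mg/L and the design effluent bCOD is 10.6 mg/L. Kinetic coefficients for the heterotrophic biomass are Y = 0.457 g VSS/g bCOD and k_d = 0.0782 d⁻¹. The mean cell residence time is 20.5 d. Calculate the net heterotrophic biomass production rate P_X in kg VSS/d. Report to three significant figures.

P_X ≈ 1380 kg VSS/d

The observed yield is Y_obs = Y/(1 + k_d·θ_c) = 0.457 / (1 + 0.0782 × 20.5) = 0.457 / 2.603 = 0.1756 g VSS per g bCOD removed.
Q·(S₀ − S) = 46700 × (179 − 10.6) × 10⁻³ = 7864 kg/d removed.
Biomass produced: P_X = Y_obs·Q·ΔS = 0.1756 × 7864 ≈ 1381 kg VSS/d.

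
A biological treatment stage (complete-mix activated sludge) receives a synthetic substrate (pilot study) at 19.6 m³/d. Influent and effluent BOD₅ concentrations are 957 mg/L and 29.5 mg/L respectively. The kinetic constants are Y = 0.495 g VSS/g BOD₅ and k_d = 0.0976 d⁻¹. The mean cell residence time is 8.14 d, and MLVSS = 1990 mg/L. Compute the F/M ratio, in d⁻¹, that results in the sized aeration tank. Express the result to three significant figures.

F/M ≈ 0.460 d⁻¹

From the SRT design equation V = Y Q (S₀−S) θ_c / [X (1 + k_d θ_c)] = 0.495 × 19.6 × (957 − 29.5) × 8.14 / [1990 × (1 + 0.0976 × 8.14)] = 7.32×10^4 / 3571 = 20.51 m³.
F/M = applied load / biomass = Q·S₀/(V·X) = 19.6 × 957 / (20.51 × 1990) = 0.4595 d⁻¹.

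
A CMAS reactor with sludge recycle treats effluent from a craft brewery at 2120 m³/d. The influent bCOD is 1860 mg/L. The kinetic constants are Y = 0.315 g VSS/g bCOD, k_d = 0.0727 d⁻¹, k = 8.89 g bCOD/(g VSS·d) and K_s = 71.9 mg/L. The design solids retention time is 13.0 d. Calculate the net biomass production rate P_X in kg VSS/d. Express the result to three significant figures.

P_X ≈ 637 kg VSS/d

For a completely mixed reactor with recycle the Lawrence–McCarty relation gives S = K_s·(1 + k_d·θ_c) / [θ_c·(Y·k − k_d) − 1] = 71.9 × (1 + 0.0727 × 13.0) / [13.0 × (0.315 × 8.89 − 0.0727) − 1] = 139.9 / 34.46 = 4.058 mg/L.
Y_obs = Y / (1 + k_d θ_c) = 0.315 / (1 + 0.0727 × 13.0) = 0.315 / 1.945 = 0.1619.
Q·(S₀ − S) = 2120 × (1860 − 4.06) × 10⁻³ = 3935 kg/d removed.
Biomass produced: P_X = Y_obs·Q·ΔS = 0.1619 × 3935 ≈ 637.2 kg VSS/d.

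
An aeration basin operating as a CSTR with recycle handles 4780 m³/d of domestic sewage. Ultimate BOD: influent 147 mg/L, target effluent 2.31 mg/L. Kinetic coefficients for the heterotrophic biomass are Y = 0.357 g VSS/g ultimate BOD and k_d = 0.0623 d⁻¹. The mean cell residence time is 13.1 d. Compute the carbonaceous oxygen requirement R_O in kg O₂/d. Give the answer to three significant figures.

The observed yield is Y_obs = Y/(1 + k_d·θ_c) = 0.357 / (1 + 0.0623 × 13.1) = 0.357 / 1.816 = 0.1966 g VSS per g ultimate BOD removed.
Q·(S₀ − S) = 4780 × (147 − 2.31) × 10⁻³ = 691.6 kg/d removed.
Net sludge production P_X = 0.1966 × 691.6 = 136.0 kg VSS/d.
R_O = Q·(S₀ − S) − 1.42·P_X = 691.6 − 1.42 × 136.0 = 498.6 kg O₂/d.

R_O ≈ 499 kg O₂/d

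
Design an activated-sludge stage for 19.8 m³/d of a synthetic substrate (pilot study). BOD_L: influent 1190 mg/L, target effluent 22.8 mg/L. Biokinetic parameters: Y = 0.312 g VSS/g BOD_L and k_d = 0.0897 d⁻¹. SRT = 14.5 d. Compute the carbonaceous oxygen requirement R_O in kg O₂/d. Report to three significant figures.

R_O ≈ 18.7 kg O₂/d

Y_obs = Y / (1 + k_d θ_c) = 0.312 / (1 + 0.0897 × 14.5) = 0.312 / 2.301 = 0.1356.
Mass of BOD_L removed per day: Q(S₀ − S) = 19.8 × 1167 g/m³ = 23.11 kg/d.
Net sludge production P_X = 0.1356 × 23.11 = 3.134 kg VSS/d.
R_O = Q·(S₀ − S) − 1.42·P_X = 23.11 − 1.42 × 3.134 = 18.66 kg O₂/d.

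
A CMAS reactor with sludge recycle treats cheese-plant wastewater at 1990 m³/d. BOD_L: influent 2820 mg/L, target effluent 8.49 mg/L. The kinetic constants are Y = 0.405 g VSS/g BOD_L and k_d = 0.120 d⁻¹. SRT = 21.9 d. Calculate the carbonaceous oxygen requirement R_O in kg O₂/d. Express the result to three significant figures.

The observed yield is Y_obs = Y/(1 + k_d·θ_c) = 0.405 / (1 + 0.120 × 21.9) = 0.405 / 3.628 = 0.1116 g VSS per g BOD_L removed.
ΔS = 2820 − 8.49 = 2812 mg/L, so the substrate removal rate is 1990 × 2812/1000 = 5595 kg BOD_L/d.
Net sludge production P_X = 0.1116 × 5595 = 624.6 kg VSS/d.
R_O = Q·ΔS − 1.42 P_X = 5595 − 886.9 = 4708 kg O₂/d.

R_O ≈ 4710 kg O₂/d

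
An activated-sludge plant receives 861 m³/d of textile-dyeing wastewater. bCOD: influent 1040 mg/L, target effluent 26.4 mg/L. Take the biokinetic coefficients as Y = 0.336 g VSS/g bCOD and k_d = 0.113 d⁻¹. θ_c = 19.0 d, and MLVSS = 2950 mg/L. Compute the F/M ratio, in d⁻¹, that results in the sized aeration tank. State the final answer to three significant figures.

From the SRT design equation V = Y Q (S₀−S) θ_c / [X (1 + k_d θ_c)] = 0.336 × 861 × (1040 − 26.4) × 19.0 / [2950 × (1 + 0.113 × 19.0)] = 5.57×10^6 / 9284 = 600.1 m³.
F/M = Q·S₀ / (V·X) = 861 × 1040 / (600.1 × 2950) = 0.5058 g bCOD·(g VSS·d)⁻¹.

F/M ≈ 0.506 d⁻¹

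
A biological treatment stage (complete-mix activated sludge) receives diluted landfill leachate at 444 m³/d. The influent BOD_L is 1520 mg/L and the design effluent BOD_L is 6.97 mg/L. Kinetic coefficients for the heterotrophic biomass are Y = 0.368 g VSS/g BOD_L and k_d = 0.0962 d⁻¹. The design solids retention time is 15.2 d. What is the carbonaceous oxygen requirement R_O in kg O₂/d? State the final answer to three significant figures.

R_O ≈ 529 kg O₂/d

Observed yield with endogenous decay: Y_obs = Y / (1 + k_d·θ_c) = 0.368 / (1 + 0.0962 × 15.2) = 0.368 / 2.462 = 0.1495 g VSS/g BOD_L.
Mass of BOD_L removed per day: Q(S₀ − S) = 444 × 1513 g/m³ = 671.8 kg/d.
Net sludge production P_X = 0.1495 × 671.8 = 100.4 kg VSS/d.
Carbonaceous O₂ demand = substrate oxidised − cell-mass equivalent = 671.8 − 1.42 × 100.4 = 529.2 kg O₂/d.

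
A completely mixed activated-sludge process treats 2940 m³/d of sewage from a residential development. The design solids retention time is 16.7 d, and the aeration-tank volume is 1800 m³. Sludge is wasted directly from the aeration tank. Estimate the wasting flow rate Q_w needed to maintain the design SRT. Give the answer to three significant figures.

For wasting at MLVSS concentration, Q_w = V/θ_c = 1800/16.7 = 107.8 m³/d.

Q_w ≈ 108 m³/d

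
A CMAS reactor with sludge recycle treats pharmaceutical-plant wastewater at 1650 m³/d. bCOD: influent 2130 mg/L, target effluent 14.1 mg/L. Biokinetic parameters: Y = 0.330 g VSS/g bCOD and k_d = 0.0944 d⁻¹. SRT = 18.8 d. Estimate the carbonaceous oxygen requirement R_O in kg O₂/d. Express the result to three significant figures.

Y_obs = Y / (1 + k_d θ_c) = 0.330 / (1 + 0.0944 × 18.8) = 0.330 / 2.775 = 0.1189.
Q·(S₀ − S) = 1650 × (2130 − 14.1) × 10⁻³ = 3491 kg/d removed.
Biomass synthesised: P_X = Y_obs × 3491 = 415.2 kg VSS/d.
R_O = Q·ΔS − 1.42 P_X = 3491 − 589.6 = 2902 kg O₂/d.

R_O ≈ 2900 kg O₂/d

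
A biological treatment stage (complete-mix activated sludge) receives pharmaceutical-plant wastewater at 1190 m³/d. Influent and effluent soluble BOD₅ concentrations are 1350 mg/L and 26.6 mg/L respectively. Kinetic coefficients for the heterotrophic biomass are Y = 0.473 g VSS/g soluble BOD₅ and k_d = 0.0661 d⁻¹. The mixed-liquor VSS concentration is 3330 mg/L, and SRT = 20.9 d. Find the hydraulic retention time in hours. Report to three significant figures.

From the SRT design equation V = Y Q (S₀−S) θ_c / [X (1 + k_d θ_c)] = 0.473 × 1190 × (1350 − 26.6) × 20.9 / [3330 × (1 + 0.0661 × 20.9)] = 1.56×10^7 / 7930 = 1963 m³.
τ = V/Q = 1963/1190 = 1.650 d, or 39.59 h.

τ ≈ 39.6 h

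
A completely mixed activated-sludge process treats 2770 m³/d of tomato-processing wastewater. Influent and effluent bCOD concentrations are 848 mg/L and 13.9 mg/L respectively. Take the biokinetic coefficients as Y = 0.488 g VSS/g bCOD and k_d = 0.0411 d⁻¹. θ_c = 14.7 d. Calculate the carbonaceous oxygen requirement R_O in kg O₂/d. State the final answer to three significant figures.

R_O ≈ 1310 kg O₂/d

Observed yield with endogenous decay: Y_obs = Y / (1 + k_d·θ_c) = 0.488 / (1 + 0.0411 × 14.7) = 0.488 / 1.604 = 0.3042 g VSS/g bCOD.
Substrate removed = Q·(S₀ − S) = 2770 m³/d × (848 − 13.9) g/m³ = 2.31×10^6 g/d = 2310 kg/d.
Net sludge production P_X = 0.3042 × 2310 = 702.9 kg VSS/d.
R_O = Q·(S₀ − S) − 1.42·P_X = 2310 − 1.42 × 702.9 = 1312 kg O₂/d.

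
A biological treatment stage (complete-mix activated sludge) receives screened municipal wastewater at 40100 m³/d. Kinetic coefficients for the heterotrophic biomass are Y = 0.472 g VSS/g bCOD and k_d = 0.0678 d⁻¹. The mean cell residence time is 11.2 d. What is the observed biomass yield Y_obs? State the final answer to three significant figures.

Y_obs = Y / (1 + k_d θ_c) = 0.472 / (1 + 0.0678 × 11.2) = 0.472 / 1.759 = 0.2683.

Y_obs ≈ 0.268 g VSS/g bCOD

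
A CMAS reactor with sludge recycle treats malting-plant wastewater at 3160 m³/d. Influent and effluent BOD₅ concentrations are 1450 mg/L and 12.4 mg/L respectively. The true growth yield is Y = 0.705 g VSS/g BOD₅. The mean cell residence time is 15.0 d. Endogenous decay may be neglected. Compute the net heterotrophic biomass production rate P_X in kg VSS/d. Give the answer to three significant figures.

P_X ≈ 3200 kg VSS/d

No decay correction is needed, so Y_obs = Y = 0.705.
Q·(S₀ − S) = 3160 × (1450 − 12.4) × 10⁻³ = 4543 kg/d removed.
Net biomass production P_X = Y_obs × Q·(S₀ − S) = 0.7050 × 4543 = 3203 kg VSS/d.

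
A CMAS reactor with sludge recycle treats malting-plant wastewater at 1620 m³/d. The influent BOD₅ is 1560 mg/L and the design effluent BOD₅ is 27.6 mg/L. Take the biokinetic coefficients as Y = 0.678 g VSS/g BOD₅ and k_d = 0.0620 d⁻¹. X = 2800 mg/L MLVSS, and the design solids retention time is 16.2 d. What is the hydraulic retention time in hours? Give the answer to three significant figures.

Steady-state biomass mass balance: V·X·(1 + k_d·θ_c) = Y·Q·(S₀ − S)·θ_c, so V = 0.678 × 1620 × (1560 − 27.6) × 16.2 / [2800 × (1 + 0.0620 × 16.2)] = 2.73×10^7 / 5612 = 4858 m³.
HRT = V/Q = 4858 m³ / 1620 m³·d⁻¹ = 2.999 d × 24 = 71.98 h.

τ ≈ 72.0 h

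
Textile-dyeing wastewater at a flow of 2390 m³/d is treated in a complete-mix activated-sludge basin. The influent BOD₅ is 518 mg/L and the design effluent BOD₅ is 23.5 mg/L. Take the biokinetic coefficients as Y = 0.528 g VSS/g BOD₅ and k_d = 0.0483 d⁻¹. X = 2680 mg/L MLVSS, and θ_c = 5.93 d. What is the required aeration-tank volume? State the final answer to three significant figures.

Steady-state biomass mass balance: V·X·(1 + k_d·θ_c) = Y·Q·(S₀ − S)·θ_c, so V = 0.528 × 2390 × (518 − 23.5) × 5.93 / [2680 × (1 + 0.0483 × 5.93)] = 3.7×10^6 / 3448 = 1073 m³.

V ≈ 1070 m³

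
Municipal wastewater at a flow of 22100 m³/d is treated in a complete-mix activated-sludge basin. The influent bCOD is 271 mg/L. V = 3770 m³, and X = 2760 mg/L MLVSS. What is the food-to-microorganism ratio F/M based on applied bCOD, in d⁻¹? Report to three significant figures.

Food-to-microorganism ratio F/M = Q S₀ / (V X) = 22100 × 271 / (3770 × 2760) = 0.5756 d⁻¹.

F/M ≈ 0.576 d⁻¹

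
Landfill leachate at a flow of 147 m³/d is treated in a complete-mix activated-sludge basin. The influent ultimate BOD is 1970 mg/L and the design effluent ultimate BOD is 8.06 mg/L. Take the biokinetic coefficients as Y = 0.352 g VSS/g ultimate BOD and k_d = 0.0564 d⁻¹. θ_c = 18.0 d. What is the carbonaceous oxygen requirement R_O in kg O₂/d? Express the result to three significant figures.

R_O ≈ 217 kg O₂/d

Correct the yield for decay: Y_obs = Y/(1 + k_d θ_c) = 0.352 / (1 + 0.0564 × 18.0) = 0.352 / 2.015 = 0.1747.
ΔS = 1970 − 8.06 = 1962 mg/L, so the substrate removal rate is 147 × 1962/1000 = 288.4 kg ultimate BOD/d.
P_X = Y_obs·Q·(S₀ − S) = 0.1747 × 288.4 = 50.38 kg VSS/d.
R_O = Q·(S₀ − S) − 1.42·P_X = 288.4 − 1.42 × 50.38 = 216.9 kg O₂/d.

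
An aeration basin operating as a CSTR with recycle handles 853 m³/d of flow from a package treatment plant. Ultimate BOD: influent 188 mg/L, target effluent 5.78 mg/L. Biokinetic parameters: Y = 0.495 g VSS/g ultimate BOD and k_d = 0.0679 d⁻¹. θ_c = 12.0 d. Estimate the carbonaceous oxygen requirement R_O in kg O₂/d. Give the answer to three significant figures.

The observed yield is Y_obs = Y/(1 + k_d·θ_c) = 0.495 / (1 + 0.0679 × 12.0) = 0.495 / 1.815 = 0.2728 g VSS per g ultimate BOD removed.
ΔS = 188 − 5.78 = 182.2 mg/L, so the substrate removal rate is 853 × 182.2/1000 = 155.4 kg ultimate BOD/d.
Biomass synthesised: P_X = Y_obs × 155.4 = 42.40 kg VSS/d.
R_O = Q·(S₀ − S) − 1.42·P_X = 155.4 − 1.42 × 42.40 = 95.23 kg O₂/d.

R_O ≈ 95.2 kg O₂/d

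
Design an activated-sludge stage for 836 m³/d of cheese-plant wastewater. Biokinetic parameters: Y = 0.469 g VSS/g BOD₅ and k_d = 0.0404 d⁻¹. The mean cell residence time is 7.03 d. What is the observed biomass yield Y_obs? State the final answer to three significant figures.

Y_obs ≈ 0.365 g VSS/g BOD₅

Correct the yield for decay: Y_obs = Y/(1 + k_d θ_c) = 0.469 / (1 + 0.0404 × 7.03) = 0.469 / 1.284 = 0.3653.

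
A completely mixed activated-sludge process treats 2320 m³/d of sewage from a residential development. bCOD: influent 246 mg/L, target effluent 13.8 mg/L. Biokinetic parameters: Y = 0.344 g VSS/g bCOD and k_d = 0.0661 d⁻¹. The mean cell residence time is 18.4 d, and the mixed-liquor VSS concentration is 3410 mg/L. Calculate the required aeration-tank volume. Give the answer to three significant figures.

From the SRT design equation V = Y Q (S₀−S) θ_c / [X (1 + k_d θ_c)] = 0.344 × 2320 × (246 − 13.8) × 18.4 / [3410 × (1 + 0.0661 × 18.4)] = 3.41×10^6 / 7557 = 451.2 m³.

V ≈ 451 m³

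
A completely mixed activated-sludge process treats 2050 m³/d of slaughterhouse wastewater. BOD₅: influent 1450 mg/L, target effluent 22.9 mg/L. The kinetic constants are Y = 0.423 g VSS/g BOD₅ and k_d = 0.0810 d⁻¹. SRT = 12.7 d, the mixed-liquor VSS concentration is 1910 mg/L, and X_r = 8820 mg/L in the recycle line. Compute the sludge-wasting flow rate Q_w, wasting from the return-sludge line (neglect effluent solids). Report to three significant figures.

Steady-state biomass mass balance: V·X·(1 + k_d·θ_c) = Y·Q·(S₀ − S)·θ_c, so V = 0.423 × 2050 × (1450 − 22.9) × 12.7 / [1910 × (1 + 0.0810 × 12.7)] = 1.57×10^7 / 3875 = 4056 m³.
Wasting from the return line (neglecting effluent solids): Q_w = V·X / (θ_c·X_r) = 4056 × 1910 / (12.7 × 8820) = 69.16 m³/d.

Q_w ≈ 69.2 m³/d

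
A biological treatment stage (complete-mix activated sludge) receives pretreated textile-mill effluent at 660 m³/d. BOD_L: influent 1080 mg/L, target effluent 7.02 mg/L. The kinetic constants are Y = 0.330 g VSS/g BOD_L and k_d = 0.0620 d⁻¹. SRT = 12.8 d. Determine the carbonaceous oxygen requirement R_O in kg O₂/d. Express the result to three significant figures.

Correct the yield for decay: Y_obs = Y/(1 + k_d θ_c) = 0.330 / (1 + 0.0620 × 12.8) = 0.330 / 1.794 = 0.1840.
Q·(S₀ − S) = 660 × (1080 − 7.02) × 10⁻³ = 708.2 kg/d removed.
P_X = Y_obs·Q·(S₀ − S) = 0.1840 × 708.2 = 130.3 kg VSS/d.
R_O = Q·(S₀ − S) − 1.42·P_X = 708.2 − 1.42 × 130.3 = 523.1 kg O₂/d.

R_O ≈ 523 kg O₂/d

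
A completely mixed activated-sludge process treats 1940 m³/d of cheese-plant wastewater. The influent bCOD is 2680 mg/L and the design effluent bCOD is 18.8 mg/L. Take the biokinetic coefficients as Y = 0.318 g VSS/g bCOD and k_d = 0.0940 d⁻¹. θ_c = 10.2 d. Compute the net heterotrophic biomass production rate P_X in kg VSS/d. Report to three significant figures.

P_X ≈ 838 kg VSS/d

Y_obs = Y / (1 + k_d θ_c) = 0.318 / (1 + 0.0940 × 10.2) = 0.318 / 1.959 = 0.1623.
ΔS = 2680 − 18.8 = 2661 mg/L, so the substrate removal rate is 1940 × 2661/1000 = 5163 kg bCOD/d.
Biomass produced: P_X = Y_obs·Q·ΔS = 0.1623 × 5163 ≈ 838.1 kg VSS/d.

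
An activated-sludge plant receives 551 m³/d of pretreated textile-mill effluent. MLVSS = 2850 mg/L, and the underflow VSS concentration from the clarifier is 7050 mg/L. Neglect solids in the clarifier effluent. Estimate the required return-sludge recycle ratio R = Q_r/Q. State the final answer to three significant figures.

R ≈ 0.679

Solids balance on the clarifier gives (1+R)X = R·X_r, so R = X/(X_r − X) = 2850 / (7050 − 2850) = 0.6786.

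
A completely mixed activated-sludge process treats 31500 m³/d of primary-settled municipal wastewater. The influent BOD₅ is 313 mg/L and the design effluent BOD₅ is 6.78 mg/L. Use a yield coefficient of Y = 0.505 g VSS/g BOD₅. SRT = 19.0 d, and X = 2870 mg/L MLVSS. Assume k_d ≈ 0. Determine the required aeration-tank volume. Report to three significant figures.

V ≈ 32200 m³

Biomass mass balance (decay neglected): V·X = Y·Q·(S₀ − S)·θ_c, so V = 0.505 × 31500 × (313 − 6.78) × 19.0 / 2870 = 32248 m³.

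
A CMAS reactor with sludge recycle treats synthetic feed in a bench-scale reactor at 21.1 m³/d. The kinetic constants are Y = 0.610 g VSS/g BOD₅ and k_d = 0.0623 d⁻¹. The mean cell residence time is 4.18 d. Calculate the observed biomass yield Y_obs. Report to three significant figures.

Y_obs ≈ 0.484 g VSS/g BOD₅

Observed yield with endogenous decay: Y_obs = Y / (1 + k_d·θ_c) = 0.610 / (1 + 0.0623 × 4.18) = 0.610 / 1.260 = 0.4840 g VSS/g BOD₅.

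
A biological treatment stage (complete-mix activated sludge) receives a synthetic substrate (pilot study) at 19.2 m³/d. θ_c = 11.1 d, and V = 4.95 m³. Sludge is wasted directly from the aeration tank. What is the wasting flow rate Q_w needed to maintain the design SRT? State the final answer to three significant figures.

Wasting from the aeration tank: Q_w = V / θ_c = 4.950 / 11.1 = 0.4459 m³/d.

Q_w ≈ 0.446 m³/d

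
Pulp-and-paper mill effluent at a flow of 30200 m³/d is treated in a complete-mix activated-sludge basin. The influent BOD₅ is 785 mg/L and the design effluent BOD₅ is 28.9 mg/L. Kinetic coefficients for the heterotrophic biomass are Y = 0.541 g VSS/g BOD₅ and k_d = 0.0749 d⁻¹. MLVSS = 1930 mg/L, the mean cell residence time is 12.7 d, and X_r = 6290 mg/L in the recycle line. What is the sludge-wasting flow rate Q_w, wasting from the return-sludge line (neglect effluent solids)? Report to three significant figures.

Q_w ≈ 1010 m³/d

From the SRT design equation V = Y Q (S₀−S) θ_c / [X (1 + k_d θ_c)] = 0.541 × 30200 × (785 − 28.9) × 12.7 / [1930 × (1 + 0.0749 × 12.7)] = 1.57×10^8 / 3766 = 41660 m³.
Wasting from the return line (neglecting effluent solids): Q_w = V·X / (θ_c·X_r) = 41660 × 1930 / (12.7 × 6290) = 1007 m³/d.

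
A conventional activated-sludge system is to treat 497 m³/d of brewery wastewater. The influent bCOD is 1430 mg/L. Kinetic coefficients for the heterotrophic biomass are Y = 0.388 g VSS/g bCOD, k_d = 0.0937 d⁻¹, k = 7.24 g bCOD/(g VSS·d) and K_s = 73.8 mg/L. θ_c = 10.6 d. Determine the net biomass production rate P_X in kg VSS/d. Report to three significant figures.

P_X ≈ 138 kg VSS/d

From the Monod/SRT balance for a CMAS, S = K_s·(1+k_d θ_c)/[θ_c·(Y k − k_d) − 1] = 73.8 × (1 + 0.0937 × 10.6) / [10.6 × (0.388 × 7.24 − 0.0937) − 1] = 147.1 / 27.78 = 5.295 mg/L.
The observed yield is Y_obs = Y/(1 + k_d·θ_c) = 0.388 / (1 + 0.0937 × 10.6) = 0.388 / 1.993 = 0.1947 g VSS per g bCOD removed.
Mass of bCOD removed per day: Q(S₀ − S) = 497 × 1425 g/m³ = 708.1 kg/d.
Biomass produced: P_X = Y_obs·Q·ΔS = 0.1947 × 708.1 ≈ 137.8 kg VSS/d.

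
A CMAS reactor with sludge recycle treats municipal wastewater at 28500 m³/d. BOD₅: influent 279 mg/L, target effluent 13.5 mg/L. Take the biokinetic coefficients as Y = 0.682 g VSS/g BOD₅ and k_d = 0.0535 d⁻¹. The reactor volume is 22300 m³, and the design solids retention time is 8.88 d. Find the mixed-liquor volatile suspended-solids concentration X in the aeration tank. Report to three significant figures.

X ≈ 1390 mg/L

X = Y·Q·ΔS·θ_c / [V·(1 + k_d θ_c)] = 0.682 × 28500 × (279 − 13.5) × 8.88 / [22300 × (1 + 0.0535 × 8.88)] = 1393 mg/L.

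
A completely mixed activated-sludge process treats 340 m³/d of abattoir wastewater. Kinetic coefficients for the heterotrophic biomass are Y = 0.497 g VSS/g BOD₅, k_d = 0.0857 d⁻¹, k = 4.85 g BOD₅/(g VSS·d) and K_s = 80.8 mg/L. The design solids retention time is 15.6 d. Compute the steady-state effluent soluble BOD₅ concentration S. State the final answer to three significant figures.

From the Monod/SRT balance for a CMAS, S = K_s·(1+k_d θ_c)/[θ_c·(Y k − k_d) − 1] = 80.8 × (1 + 0.0857 × 15.6) / [15.6 × (0.497 × 4.85 − 0.0857) − 1] = 188.8 / 35.27 = 5.354 mg/L.

S ≈ 5.35 mg/L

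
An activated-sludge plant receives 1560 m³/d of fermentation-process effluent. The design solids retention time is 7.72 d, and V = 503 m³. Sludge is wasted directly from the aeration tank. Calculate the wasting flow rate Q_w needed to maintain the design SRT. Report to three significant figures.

Q_w ≈ 65.2 m³/d

With mixed-liquor wasting, θ_c = V/Q_w, so Q_w = V/θ_c = 503.0/7.72 = 65.16 m³/d.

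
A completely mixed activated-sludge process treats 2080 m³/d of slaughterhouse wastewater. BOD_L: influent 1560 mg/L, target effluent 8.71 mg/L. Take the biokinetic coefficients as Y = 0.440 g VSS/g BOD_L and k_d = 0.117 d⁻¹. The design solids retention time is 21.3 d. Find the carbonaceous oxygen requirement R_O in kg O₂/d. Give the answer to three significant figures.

The observed yield is Y_obs = Y/(1 + k_d·θ_c) = 0.440 / (1 + 0.117 × 21.3) = 0.440 / 3.492 = 0.1260 g VSS per g BOD_L removed.
ΔS = 1560 − 8.71 = 1551 mg/L, so the substrate removal rate is 2080 × 1551/1000 = 3227 kg BOD_L/d.
P_X = Y_obs·Q·(S₀ − S) = 0.1260 × 3227 = 406.6 kg VSS/d.
R_O = Q·(S₀ − S) − 1.42·P_X = 3227 − 1.42 × 406.6 = 2649 kg O₂/d.

R_O ≈ 2650 kg O₂/d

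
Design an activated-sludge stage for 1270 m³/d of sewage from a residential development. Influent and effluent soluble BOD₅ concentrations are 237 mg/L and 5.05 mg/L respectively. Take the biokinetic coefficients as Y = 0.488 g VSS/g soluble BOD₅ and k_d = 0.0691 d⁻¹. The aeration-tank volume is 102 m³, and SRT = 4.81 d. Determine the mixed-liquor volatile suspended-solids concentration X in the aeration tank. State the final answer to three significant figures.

Solving the biomass balance for X: X = Y Q (S₀−S) θ_c / [V (1+k_d θ_c)] = 0.488 × 1270 × (237 − 5.05) × 4.81 / [102 × (1 + 0.0691 × 4.81)] = 5088 mg/L.

X ≈ 5090 mg/L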